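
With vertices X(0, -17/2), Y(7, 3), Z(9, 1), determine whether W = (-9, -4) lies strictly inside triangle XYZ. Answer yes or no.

Barycentric coordinates of W: (46/37, 126/37, -135/37).
The three coordinates are positive, positive, negative; a point is interior exactly when all three are positive.

no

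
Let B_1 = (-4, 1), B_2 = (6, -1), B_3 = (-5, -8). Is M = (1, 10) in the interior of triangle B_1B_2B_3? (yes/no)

no

Barycentric coordinates of M: (39/23, 9/23, -25/23).
The three coordinates are positive, positive, negative; a point is interior exactly when all three are positive.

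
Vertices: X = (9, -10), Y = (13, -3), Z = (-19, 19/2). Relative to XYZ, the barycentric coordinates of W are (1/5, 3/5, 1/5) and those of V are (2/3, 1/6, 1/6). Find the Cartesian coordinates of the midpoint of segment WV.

(27/5, -449/120)

Barycentric coordinates of the midpoint are the average: (13/30, 23/60, 11/60).
Converting: (13/30)·X + (23/60)·Y + (11/60)·Z = (27/5, -449/120).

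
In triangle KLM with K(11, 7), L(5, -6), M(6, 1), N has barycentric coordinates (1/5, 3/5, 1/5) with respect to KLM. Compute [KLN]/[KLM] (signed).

The signed ratio [KLN]/[KLM] equals the barycentric coordinate of N at vertex M, which is 1/5.

1/5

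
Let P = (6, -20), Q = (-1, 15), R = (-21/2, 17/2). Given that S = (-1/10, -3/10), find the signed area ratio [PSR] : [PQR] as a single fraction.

2/5

[PQR] = ½·(6·(15−(17/2)) + (-1)·(17/2−(-20)) + (-21/2)·(-20−15)) = ½·(39 − 57/2 + 735/2) = 189.
[PSR] = ½·(6·(-3/10−(17/2)) + (-1/10)·(17/2−(-20)) + (-21/2)·(-20−(-3/10))) = ½·(-264/5 − 57/20 + 4137/20) = 378/5, so the ratio is (378/5)/189 = 2/5.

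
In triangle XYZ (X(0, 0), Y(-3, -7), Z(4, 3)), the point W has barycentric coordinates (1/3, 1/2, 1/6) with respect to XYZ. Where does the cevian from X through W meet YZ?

Line XW meets YZ where the X-coordinate vanishes; zeroing W's X-weight and renormalizing leaves Y, Z-weights 1/2 : 1/6 → (3/4, 1/4).
So V = (3/4)·Y + (1/4)·Z = (-5/4, -9/2).

(-5/4, -9/2)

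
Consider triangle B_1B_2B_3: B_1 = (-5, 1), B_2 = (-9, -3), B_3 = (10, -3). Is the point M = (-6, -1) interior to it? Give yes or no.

Barycentric coordinates of M: (1/2, 17/38, 1/19).
The three coordinates are positive, positive, positive; a point is interior exactly when all three are positive.

yes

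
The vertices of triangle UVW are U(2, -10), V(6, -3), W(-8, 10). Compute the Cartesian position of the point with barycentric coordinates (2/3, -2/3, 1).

P = (2/3)·U + (-2/3)·V + 1·W.
x-coordinate: (2/3)·2 + (-2/3)·6 + 1·(-8) = -32/3.
y-coordinate: (2/3)·(-10) + (-2/3)·(-3) + 1·10 = 16/3.

(-32/3, 16/3)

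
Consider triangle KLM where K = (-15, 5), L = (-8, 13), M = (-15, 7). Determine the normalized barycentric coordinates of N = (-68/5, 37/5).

(2/5, 1/5, 2/5)

Signed area of the reference triangle: [KLM] = ½·((-15)·(13−7) + (-8)·(7−5) + (-15)·(5−13)) = ½·(-90 − 16 + 120) = 7.
[NLM] = ½·((-68/5)·(13−7) + (-8)·(7−(37/5)) + (-15)·(37/5−13)) = ½·(-408/5 + 16/5 + 84) = 14/5, so the K-coordinate is (14/5)/7 = 2/5.
[KNM] = ½·((-15)·(37/5−7) + (-68/5)·(7−5) + (-15)·(5−(37/5))) = ½·(-6 − 136/5 + 36) = 7/5, so the L-coordinate is 1/5.
[KLN] = ½·((-15)·(13−(37/5)) + (-8)·(37/5−5) + (-68/5)·(5−13)) = ½·(-84 − 96/5 + 544/5) = 14/5, so the M-coordinate is 2/5.
Check: 2/5 + 1/5 + 2/5 = 1.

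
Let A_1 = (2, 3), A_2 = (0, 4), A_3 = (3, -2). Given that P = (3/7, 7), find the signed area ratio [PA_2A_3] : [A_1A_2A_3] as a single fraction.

9/7

[A_1A_2A_3] = ½·(2·(4−(-2)) + 0·(-2−3) + 3·(3−4)) = ½·(12 + 0 − 3) = 9/2.
[PA_2A_3] = ½·((3/7)·(4−(-2)) + 0·(-2−7) + 3·(7−4)) = ½·(18/7 + 0 + 9) = 81/14, so the ratio is (81/14)/(9/2) = 9/7.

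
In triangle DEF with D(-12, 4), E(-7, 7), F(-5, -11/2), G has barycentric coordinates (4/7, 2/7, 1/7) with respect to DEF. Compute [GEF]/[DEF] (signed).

The signed ratio [GEF]/[DEF] equals the barycentric coordinate of G at vertex D, which is 4/7.

4/7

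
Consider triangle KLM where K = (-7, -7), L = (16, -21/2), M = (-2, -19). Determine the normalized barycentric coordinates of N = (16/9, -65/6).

Signed area of the reference triangle: [KLM] = ½·((-7)·(-21/2−(-19)) + 16·(-19−(-7)) + (-2)·(-7−(-21/2))) = ½·(-119/2 − 192 − 7) = -517/4.
[NLM] = ½·((16/9)·(-21/2−(-19)) + 16·(-19−(-65/6)) + (-2)·(-65/6−(-21/2))) = ½·(136/9 − 392/3 + 2/3) = -517/9, so the K-coordinate is (-517/9)/(-517/4) = 4/9.
[KNM] = ½·((-7)·(-65/6−(-19)) + (16/9)·(-19−(-7)) + (-2)·(-7−(-65/6))) = ½·(-343/6 − 64/3 − 23/3) = -517/12, so the L-coordinate is 1/3.
[KLN] = ½·((-7)·(-21/2−(-65/6)) + 16·(-65/6−(-7)) + (16/9)·(-7−(-21/2))) = ½·(-7/3 − 184/3 + 56/9) = -517/18, so the M-coordinate is 2/9.

(4/9, 1/3, 2/9)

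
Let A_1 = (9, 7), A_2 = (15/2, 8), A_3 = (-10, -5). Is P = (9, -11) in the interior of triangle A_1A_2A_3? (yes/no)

no

Barycentric coordinates of P: (352/37, -342/37, 27/37).
The three coordinates are positive, negative, positive; a point is interior exactly when all three are positive.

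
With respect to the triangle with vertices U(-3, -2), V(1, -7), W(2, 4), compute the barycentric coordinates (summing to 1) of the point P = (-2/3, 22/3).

Signed area of the reference triangle: [UVW] = ½·((-3)·(-7−4) + 1·(4−(-2)) + 2·(-2−(-7))) = ½·(33 + 6 + 10) = 49/2.
[PVW] = ½·((-2/3)·(-7−4) + 1·(4−(22/3)) + 2·(22/3−(-7))) = ½·(22/3 − 10/3 + 86/3) = 49/3, so the U-coordinate is (49/3)/(49/2) = 2/3.
[UPW] = ½·((-3)·(22/3−4) + (-2/3)·(4−(-2)) + 2·(-2−(22/3))) = ½·(-10 − 4 − 56/3) = -49/3, so the V-coordinate is -2/3.
[UVP] = ½·((-3)·(-7−(22/3)) + 1·(22/3−(-2)) + (-2/3)·(-2−(-7))) = ½·(43 + 28/3 − 10/3) = 49/2, so the W-coordinate is 1.
Check: 2/3 − 2/3 + 1 = 1.

(2/3, -2/3, 1)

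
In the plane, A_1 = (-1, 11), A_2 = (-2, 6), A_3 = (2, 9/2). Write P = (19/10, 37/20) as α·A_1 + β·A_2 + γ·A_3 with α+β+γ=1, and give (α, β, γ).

Signed area of the reference triangle: [A_1A_2A_3] = ½·((-1)·(6−(9/2)) + (-2)·(9/2−11) + 2·(11−6)) = ½·(-3/2 + 13 + 10) = 43/4.
[PA_2A_3] = ½·((19/10)·(6−(9/2)) + (-2)·(9/2−(37/20)) + 2·(37/20−6)) = ½·(57/20 − 53/10 − 83/10) = -43/8, so the A_1-coordinate is (-43/8)/(43/4) = -1/2.
[A_1PA_3] = ½·((-1)·(37/20−(9/2)) + (19/10)·(9/2−11) + 2·(11−(37/20))) = ½·(53/20 − 247/20 + 183/10) = 43/10, so the A_2-coordinate is 2/5.
[A_1A_2P] = ½·((-1)·(6−(37/20)) + (-2)·(37/20−11) + (19/10)·(11−6)) = ½·(-83/20 + 183/10 + 19/2) = 473/40, so the A_3-coordinate is 11/10.
Check: -1/2 + 2/5 + 11/10 = 1.

(-1/2, 2/5, 11/10)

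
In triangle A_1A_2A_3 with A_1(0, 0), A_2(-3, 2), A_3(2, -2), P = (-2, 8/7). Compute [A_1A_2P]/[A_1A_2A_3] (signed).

[A_1A_2A_3] = ½·(0·(2−(-2)) + (-3)·(-2−0) + 2·(0−2)) = ½·(0 + 6 − 4) = 1.
[A_1A_2P] = ½·(0·(2−(8/7)) + (-3)·(8/7−0) + (-2)·(0−2)) = ½·(0 − 24/7 + 4) = 2/7, so the ratio is (2/7)/1 = 2/7.

2/7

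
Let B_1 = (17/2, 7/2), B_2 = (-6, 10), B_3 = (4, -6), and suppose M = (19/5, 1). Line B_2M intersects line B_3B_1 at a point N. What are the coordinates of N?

Barycentric coordinates of M with respect to B_1B_2B_3: (2/5, 1/5, 2/5).
On side B_3B_1 the B_2-coordinate is zero; dropping M's B_2-weight 1/5 and renormalizing the remaining 2/5 : 2/5 gives weights 1/2, 1/2 on B_3, B_1.
N = (1/2)·(4, -6) + (1/2)·(17/2, 7/2) = (25/4, -5/4).

(25/4, -5/4)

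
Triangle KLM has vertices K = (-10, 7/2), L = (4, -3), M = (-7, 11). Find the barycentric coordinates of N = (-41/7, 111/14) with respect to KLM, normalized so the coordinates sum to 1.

Signed area of the reference triangle: [KLM] = ½·((-10)·(-3−11) + 4·(11−(7/2)) + (-7)·(7/2−(-3))) = ½·(140 + 30 − 91/2) = 249/4.
[NLM] = ½·((-41/7)·(-3−11) + 4·(11−(111/14)) + (-7)·(111/14−(-3))) = ½·(82 + 86/7 − 153/2) = 249/28, so the K-coordinate is (249/28)/(249/4) = 1/7.
[KNM] = ½·((-10)·(111/14−11) + (-41/7)·(11−(7/2)) + (-7)·(7/2−(111/14))) = ½·(215/7 − 615/14 + 31) = 249/28, so the L-coordinate is 1/7.
[KLN] = ½·((-10)·(-3−(111/14)) + 4·(111/14−(7/2)) + (-41/7)·(7/2−(-3))) = ½·(765/7 + 124/7 − 533/14) = 1245/28, so the M-coordinate is 5/7.
Check: 1/7 + 1/7 + 5/7 = 1.

(1/7, 1/7, 5/7)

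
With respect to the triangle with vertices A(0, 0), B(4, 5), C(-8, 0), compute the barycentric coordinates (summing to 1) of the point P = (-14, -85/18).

Signed area of the reference triangle: [ABC] = ½·(0·(5−0) + 4·(0−0) + (-8)·(0−5)) = ½·(0 + 0 + 40) = 20.
[PBC] = ½·((-14)·(5−0) + 4·(0−(-85/18)) + (-8)·(-85/18−5)) = ½·(-70 + 170/9 + 700/9) = 40/3, so the A-coordinate is (40/3)/20 = 2/3.
[APC] = ½·(0·(-85/18−0) + (-14)·(0−0) + (-8)·(0−(-85/18))) = ½·(0 + 0 − 340/9) = -170/9, so the B-coordinate is -17/18.
[ABP] = ½·(0·(5−(-85/18)) + 4·(-85/18−0) + (-14)·(0−5)) = ½·(0 − 170/9 + 70) = 230/9, so the C-coordinate is 23/18.

(2/3, -17/18, 23/18)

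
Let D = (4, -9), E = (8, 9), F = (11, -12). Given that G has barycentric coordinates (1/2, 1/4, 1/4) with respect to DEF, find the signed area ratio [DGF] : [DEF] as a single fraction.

1/4

The signed ratio [DGF]/[DEF] equals the barycentric coordinate of G at vertex E, which is 1/4.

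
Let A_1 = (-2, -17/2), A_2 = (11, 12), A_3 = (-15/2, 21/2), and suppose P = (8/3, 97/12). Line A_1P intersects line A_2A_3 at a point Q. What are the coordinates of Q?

Barycentric coordinates of P with respect to A_1A_2A_3: (1/6, 1/2, 1/3).
On side A_2A_3 the A_1-coordinate is zero; dropping P's A_1-weight 1/6 and renormalizing the remaining 1/2 : 1/3 gives weights 3/5, 2/5 on A_2, A_3.
Q = (3/5)·(11, 12) + (2/5)·(-15/2, 21/2) = (18/5, 57/5).

(18/5, 57/5)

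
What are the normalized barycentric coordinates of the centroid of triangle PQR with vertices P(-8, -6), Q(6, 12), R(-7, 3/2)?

(1/3, 1/3, 1/3)

The centroid is the average of the vertices, so each weight is 1/3.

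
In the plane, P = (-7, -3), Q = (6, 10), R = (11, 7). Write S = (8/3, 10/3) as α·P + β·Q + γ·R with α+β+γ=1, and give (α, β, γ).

Signed area of the reference triangle: [PQR] = ½·((-7)·(10−7) + 6·(7−(-3)) + 11·(-3−10)) = ½·(-21 + 60 − 143) = -52.
[SQR] = ½·((8/3)·(10−7) + 6·(7−(10/3)) + 11·(10/3−10)) = ½·(8 + 22 − 220/3) = -65/3, so the P-coordinate is (-65/3)/(-52) = 5/12.
[PSR] = ½·((-7)·(10/3−7) + (8/3)·(7−(-3)) + 11·(-3−(10/3))) = ½·(77/3 + 80/3 − 209/3) = -26/3, so the Q-coordinate is 1/6.
[PQS] = ½·((-7)·(10−(10/3)) + 6·(10/3−(-3)) + (8/3)·(-3−10)) = ½·(-140/3 + 38 − 104/3) = -65/3, so the R-coordinate is 5/12.

(5/12, 1/6, 5/12)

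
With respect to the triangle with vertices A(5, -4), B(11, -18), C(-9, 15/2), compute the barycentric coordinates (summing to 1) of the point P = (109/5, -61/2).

Signed area of the reference triangle: [ABC] = ½·(5·(-18−(15/2)) + 11·(15/2−(-4)) + (-9)·(-4−(-18))) = ½·(-255/2 + 253/2 − 126) = -127/2.
[PBC] = ½·((109/5)·(-18−(15/2)) + 11·(15/2−(-61/2)) + (-9)·(-61/2−(-18))) = ½·(-5559/10 + 418 + 225/2) = -127/10, so the A-coordinate is (-127/10)/(-127/2) = 1/5.
[APC] = ½·(5·(-61/2−(15/2)) + (109/5)·(15/2−(-4)) + (-9)·(-4−(-61/2))) = ½·(-190 + 2507/10 − 477/2) = -889/10, so the B-coordinate is 7/5.
[ABP] = ½·(5·(-18−(-61/2)) + 11·(-61/2−(-4)) + (109/5)·(-4−(-18))) = ½·(125/2 − 583/2 + 1526/5) = 381/10, so the C-coordinate is -3/5.

(1/5, 7/5, -3/5)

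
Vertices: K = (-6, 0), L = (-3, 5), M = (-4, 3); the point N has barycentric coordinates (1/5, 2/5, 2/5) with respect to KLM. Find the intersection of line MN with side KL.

Line MN meets KL where the M-coordinate vanishes; zeroing N's M-weight and renormalizing leaves K, L-weights 1/5 : 2/5 → (1/3, 2/3).
So J = (1/3)·K + (2/3)·L = (-4, 10/3).

(-4, 10/3)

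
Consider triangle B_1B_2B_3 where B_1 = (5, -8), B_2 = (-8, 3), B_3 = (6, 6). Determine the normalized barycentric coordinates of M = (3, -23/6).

(2/3, 1/6, 1/6)

Signed area of the reference triangle: [B_1B_2B_3] = ½·(5·(3−6) + (-8)·(6−(-8)) + 6·(-8−3)) = ½·(-15 − 112 − 66) = -193/2.
[MB_2B_3] = ½·(3·(3−6) + (-8)·(6−(-23/6)) + 6·(-23/6−3)) = ½·(-9 − 236/3 − 41) = -193/3, so the B_1-coordinate is (-193/3)/(-193/2) = 2/3.
[B_1MB_3] = ½·(5·(-23/6−6) + 3·(6−(-8)) + 6·(-8−(-23/6))) = ½·(-295/6 + 42 − 25) = -193/12, so the B_2-coordinate is 1/6.
[B_1B_2M] = ½·(5·(3−(-23/6)) + (-8)·(-23/6−(-8)) + 3·(-8−3)) = ½·(205/6 − 100/3 − 33) = -193/12, so the B_3-coordinate is 1/6.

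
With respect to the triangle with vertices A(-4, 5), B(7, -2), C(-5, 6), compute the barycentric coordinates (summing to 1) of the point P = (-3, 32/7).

(2/7, 1/7, 4/7)

Signed area of the reference triangle: [ABC] = ½·((-4)·(-2−6) + 7·(6−5) + (-5)·(5−(-2))) = ½·(32 + 7 − 35) = 2.
[PBC] = ½·((-3)·(-2−6) + 7·(6−(32/7)) + (-5)·(32/7−(-2))) = ½·(24 + 10 − 230/7) = 4/7, so the A-coordinate is (4/7)/2 = 2/7.
[APC] = ½·((-4)·(32/7−6) + (-3)·(6−5) + (-5)·(5−(32/7))) = ½·(40/7 − 3 − 15/7) = 2/7, so the B-coordinate is 1/7.
[ABP] = ½·((-4)·(-2−(32/7)) + 7·(32/7−5) + (-3)·(5−(-2))) = ½·(184/7 − 3 − 21) = 8/7, so the C-coordinate is 4/7.
Check: 2/7 + 1/7 + 4/7 = 1.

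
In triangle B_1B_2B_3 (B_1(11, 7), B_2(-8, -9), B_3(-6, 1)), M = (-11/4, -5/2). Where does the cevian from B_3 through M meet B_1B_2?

(-5/3, -11/3)

Barycentric coordinates of M with respect to B_1B_2B_3: (1/4, 1/2, 1/4).
On side B_1B_2 the B_3-coordinate is zero; dropping M's B_3-weight 1/4 and renormalizing the remaining 1/4 : 1/2 gives weights 1/3, 2/3 on B_1, B_2.
N = (1/3)·(11, 7) + (2/3)·(-8, -9) = (-5/3, -11/3).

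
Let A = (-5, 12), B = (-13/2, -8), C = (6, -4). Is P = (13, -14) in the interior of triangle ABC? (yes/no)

no

Barycentric coordinates of P: (-153/244, -1/122, 399/244).
The three coordinates are negative, negative, positive; a point is interior exactly when all three are positive.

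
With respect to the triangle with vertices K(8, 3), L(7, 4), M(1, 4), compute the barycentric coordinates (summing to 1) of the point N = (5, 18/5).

Signed area of the reference triangle: [KLM] = ½·(8·(4−4) + 7·(4−3) + 1·(3−4)) = ½·(0 + 7 − 1) = 3.
[NLM] = ½·(5·(4−4) + 7·(4−(18/5)) + 1·(18/5−4)) = ½·(0 + 14/5 − 2/5) = 6/5, so the K-coordinate is (6/5)/3 = 2/5.
[KNM] = ½·(8·(18/5−4) + 5·(4−3) + 1·(3−(18/5))) = ½·(-16/5 + 5 − 3/5) = 3/5, so the L-coordinate is 1/5.
[KLN] = ½·(8·(4−(18/5)) + 7·(18/5−3) + 5·(3−4)) = ½·(16/5 + 21/5 − 5) = 6/5, so the M-coordinate is 2/5.
Check: 2/5 + 1/5 + 2/5 = 1.

(2/5, 1/5, 2/5)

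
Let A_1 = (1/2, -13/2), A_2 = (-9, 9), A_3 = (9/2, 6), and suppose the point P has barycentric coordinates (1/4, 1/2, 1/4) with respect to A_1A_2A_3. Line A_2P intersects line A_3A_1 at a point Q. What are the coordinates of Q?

Line A_2P meets A_3A_1 where the A_2-coordinate vanishes; zeroing P's A_2-weight and renormalizing leaves A_3, A_1-weights 1/4 : 1/4 → (1/2, 1/2).
So Q = (1/2)·A_3 + (1/2)·A_1 = (5/2, -1/4).

(5/2, -1/4)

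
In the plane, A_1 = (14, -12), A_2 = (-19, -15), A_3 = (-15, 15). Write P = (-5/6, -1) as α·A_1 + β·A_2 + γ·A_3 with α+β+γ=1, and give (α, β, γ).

Signed area of the reference triangle: [A_1A_2A_3] = ½·(14·(-15−15) + (-19)·(15−(-12)) + (-15)·(-12−(-15))) = ½·(-420 − 513 − 45) = -489.
[PA_2A_3] = ½·((-5/6)·(-15−15) + (-19)·(15−(-1)) + (-15)·(-1−(-15))) = ½·(25 − 304 − 210) = -489/2, so the A_1-coordinate is (-489/2)/(-489) = 1/2.
[A_1PA_3] = ½·(14·(-1−15) + (-5/6)·(15−(-12)) + (-15)·(-12−(-1))) = ½·(-224 − 45/2 + 165) = -163/4, so the A_2-coordinate is 1/12.
[A_1A_2P] = ½·(14·(-15−(-1)) + (-19)·(-1−(-12)) + (-5/6)·(-12−(-15))) = ½·(-196 − 209 − 5/2) = -815/4, so the A_3-coordinate is 5/12.

(1/2, 1/12, 5/12)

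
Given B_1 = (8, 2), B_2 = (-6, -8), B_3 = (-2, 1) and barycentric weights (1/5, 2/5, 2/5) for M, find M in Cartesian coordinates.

(-8/5, -12/5)

M = (1/5)·B_1 + (2/5)·B_2 + (2/5)·B_3.
x-coordinate: (1/5)·8 + (2/5)·(-6) + (2/5)·(-2) = -8/5.
y-coordinate: (1/5)·2 + (2/5)·(-8) + (2/5)·1 = -12/5.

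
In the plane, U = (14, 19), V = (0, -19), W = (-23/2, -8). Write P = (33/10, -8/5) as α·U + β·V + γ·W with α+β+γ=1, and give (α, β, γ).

(2/5, 2/5, 1/5)

Signed area of the reference triangle: [UVW] = ½·(14·(-19−(-8)) + 0·(-8−19) + (-23/2)·(19−(-19))) = ½·(-154 + 0 − 437) = -591/2.
[PVW] = ½·((33/10)·(-19−(-8)) + 0·(-8−(-8/5)) + (-23/2)·(-8/5−(-19))) = ½·(-363/10 + 0 − 2001/10) = -591/5, so the U-coordinate is (-591/5)/(-591/2) = 2/5.
[UPW] = ½·(14·(-8/5−(-8)) + (33/10)·(-8−19) + (-23/2)·(19−(-8/5))) = ½·(448/5 − 891/10 − 2369/10) = -591/5, so the V-coordinate is 2/5.
[UVP] = ½·(14·(-19−(-8/5)) + 0·(-8/5−19) + (33/10)·(19−(-19))) = ½·(-1218/5 + 0 + 627/5) = -591/10, so the W-coordinate is 1/5.
Check: 2/5 + 2/5 + 1/5 = 1.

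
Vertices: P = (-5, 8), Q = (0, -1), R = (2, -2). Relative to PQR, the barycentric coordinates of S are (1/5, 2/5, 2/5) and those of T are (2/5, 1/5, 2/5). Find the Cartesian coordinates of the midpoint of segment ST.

(-7/10, 13/10)

Barycentric coordinates of the midpoint are the average: (3/10, 3/10, 2/5).
Converting: (3/10)·P + (3/10)·Q + (2/5)·R = (-7/10, 13/10).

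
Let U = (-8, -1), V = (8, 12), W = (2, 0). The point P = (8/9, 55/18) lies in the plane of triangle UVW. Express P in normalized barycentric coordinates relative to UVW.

Signed area of the reference triangle: [UVW] = ½·((-8)·(12−0) + 8·(0−(-1)) + 2·(-1−12)) = ½·(-96 + 8 − 26) = -57.
[PVW] = ½·((8/9)·(12−0) + 8·(0−(55/18)) + 2·(55/18−12)) = ½·(32/3 − 220/9 − 161/9) = -95/6, so the U-coordinate is (-95/6)/(-57) = 5/18.
[UPW] = ½·((-8)·(55/18−0) + (8/9)·(0−(-1)) + 2·(-1−(55/18))) = ½·(-220/9 + 8/9 − 73/9) = -95/6, so the V-coordinate is 5/18.
[UVP] = ½·((-8)·(12−(55/18)) + 8·(55/18−(-1)) + (8/9)·(-1−12)) = ½·(-644/9 + 292/9 − 104/9) = -76/3, so the W-coordinate is 4/9.
Check: 5/18 + 5/18 + 4/9 = 1.

(5/18, 5/18, 4/9)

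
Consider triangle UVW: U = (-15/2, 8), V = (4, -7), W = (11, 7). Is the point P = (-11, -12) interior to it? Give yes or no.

Barycentric coordinates of P: (25/38, 747/532, -565/532).
The three coordinates are positive, positive, negative; a point is interior exactly when all three are positive.

no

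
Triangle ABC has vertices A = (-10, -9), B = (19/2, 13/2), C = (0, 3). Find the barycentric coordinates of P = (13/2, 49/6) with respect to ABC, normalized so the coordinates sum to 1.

Signed area of the reference triangle: [ABC] = ½·((-10)·(13/2−3) + (19/2)·(3−(-9)) + 0·(-9−(13/2))) = ½·(-35 + 114 + 0) = 79/2.
[PBC] = ½·((13/2)·(13/2−3) + (19/2)·(3−(49/6)) + 0·(49/6−(13/2))) = ½·(91/4 − 589/12 + 0) = -79/6, so the A-coordinate is (-79/6)/(79/2) = -1/3.
[APC] = ½·((-10)·(49/6−3) + (13/2)·(3−(-9)) + 0·(-9−(49/6))) = ½·(-155/3 + 78 + 0) = 79/6, so the B-coordinate is 1/3.
[ABP] = ½·((-10)·(13/2−(49/6)) + (19/2)·(49/6−(-9)) + (13/2)·(-9−(13/2))) = ½·(50/3 + 1957/12 − 403/4) = 79/2, so the C-coordinate is 1.
Check: -1/3 + 1/3 + 1 = 1.

(-1/3, 1/3, 1)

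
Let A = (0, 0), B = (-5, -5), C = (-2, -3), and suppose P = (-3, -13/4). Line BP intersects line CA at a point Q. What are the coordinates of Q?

(-1, -3/2)

Barycentric coordinates of P with respect to ABC: (1/4, 1/2, 1/4).
On side CA the B-coordinate is zero; dropping P's B-weight 1/2 and renormalizing the remaining 1/4 : 1/4 gives weights 1/2, 1/2 on C, A.
Q = (1/2)·(-2, -3) + (1/2)·(0, 0) = (-1, -3/2).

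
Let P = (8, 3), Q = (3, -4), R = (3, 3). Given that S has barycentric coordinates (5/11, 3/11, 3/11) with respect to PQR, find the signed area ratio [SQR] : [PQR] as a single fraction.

The signed ratio [SQR]/[PQR] equals the barycentric coordinate of S at vertex P, which is 5/11.

5/11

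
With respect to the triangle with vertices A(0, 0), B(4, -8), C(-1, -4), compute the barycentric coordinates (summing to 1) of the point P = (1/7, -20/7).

(3/7, 1/7, 3/7)

Signed area of the reference triangle: [ABC] = ½·(0·(-8−(-4)) + 4·(-4−0) + (-1)·(0−(-8))) = ½·(0 − 16 − 8) = -12.
[PBC] = ½·((1/7)·(-8−(-4)) + 4·(-4−(-20/7)) + (-1)·(-20/7−(-8))) = ½·(-4/7 − 32/7 − 36/7) = -36/7, so the A-coordinate is (-36/7)/(-12) = 3/7.
[APC] = ½·(0·(-20/7−(-4)) + (1/7)·(-4−0) + (-1)·(0−(-20/7))) = ½·(0 − 4/7 − 20/7) = -12/7, so the B-coordinate is 1/7.
[ABP] = ½·(0·(-8−(-20/7)) + 4·(-20/7−0) + (1/7)·(0−(-8))) = ½·(0 − 80/7 + 8/7) = -36/7, so the C-coordinate is 3/7.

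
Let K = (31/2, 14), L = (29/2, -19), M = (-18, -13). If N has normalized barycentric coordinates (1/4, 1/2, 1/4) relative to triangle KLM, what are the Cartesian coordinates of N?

(53/8, -37/4)

N = (1/4)·K + (1/2)·L + (1/4)·M.
x-coordinate: (1/4)·(31/2) + (1/2)·(29/2) + (1/4)·(-18) = 53/8.
y-coordinate: (1/4)·14 + (1/2)·(-19) + (1/4)·(-13) = -37/4.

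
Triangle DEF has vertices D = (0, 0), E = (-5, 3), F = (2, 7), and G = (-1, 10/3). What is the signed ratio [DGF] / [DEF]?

1/3

[DEF] = ½·(0·(3−7) + (-5)·(7−0) + 2·(0−3)) = ½·(0 − 35 − 6) = -41/2.
[DGF] = ½·(0·(10/3−7) + (-1)·(7−0) + 2·(0−(10/3))) = ½·(0 − 7 − 20/3) = -41/6, so the ratio is (-41/6)/(-41/2) = 1/3.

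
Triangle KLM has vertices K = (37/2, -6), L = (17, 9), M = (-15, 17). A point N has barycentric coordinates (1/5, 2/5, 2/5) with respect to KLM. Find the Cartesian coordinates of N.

(9/2, 46/5)

N = (1/5)·K + (2/5)·L + (2/5)·M.
x-coordinate: (1/5)·(37/2) + (2/5)·17 + (2/5)·(-15) = 9/2.
y-coordinate: (1/5)·(-6) + (2/5)·9 + (2/5)·17 = 46/5.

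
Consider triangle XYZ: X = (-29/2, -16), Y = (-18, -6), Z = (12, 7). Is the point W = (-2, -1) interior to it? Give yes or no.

yes

Barycentric coordinates of W: (116/691, 220/691, 355/691).
The three coordinates are positive, positive, positive; a point is interior exactly when all three are positive.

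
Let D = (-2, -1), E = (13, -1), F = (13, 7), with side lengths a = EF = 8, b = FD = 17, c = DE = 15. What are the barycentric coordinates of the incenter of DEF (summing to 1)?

(1/5, 17/40, 3/8)

The incenter has barycentric coordinates proportional to the opposite side lengths: (8 : 17 : 15).
Normalizing by 8+17+15 = 40 gives (1/5, 17/40, 3/8).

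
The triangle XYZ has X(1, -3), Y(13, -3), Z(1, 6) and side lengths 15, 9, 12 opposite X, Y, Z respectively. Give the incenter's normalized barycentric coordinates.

The incenter has barycentric coordinates proportional to the opposite side lengths: (15 : 9 : 12).
Normalizing by 15+9+12 = 36 gives (5/12, 1/4, 1/3).

(5/12, 1/4, 1/3)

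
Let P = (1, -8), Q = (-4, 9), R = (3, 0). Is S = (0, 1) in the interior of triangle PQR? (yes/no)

Barycentric coordinates of S: (10/37, 13/37, 14/37).
The three coordinates are positive, positive, positive; a point is interior exactly when all three are positive.

yes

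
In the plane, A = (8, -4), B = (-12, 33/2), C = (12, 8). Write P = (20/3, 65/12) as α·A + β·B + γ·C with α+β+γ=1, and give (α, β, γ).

(1/3, 1/6, 1/2)

Signed area of the reference triangle: [ABC] = ½·(8·(33/2−8) + (-12)·(8−(-4)) + 12·(-4−(33/2))) = ½·(68 − 144 − 246) = -161.
[PBC] = ½·((20/3)·(33/2−8) + (-12)·(8−(65/12)) + 12·(65/12−(33/2))) = ½·(170/3 − 31 − 133) = -161/3, so the A-coordinate is (-161/3)/(-161) = 1/3.
[APC] = ½·(8·(65/12−8) + (20/3)·(8−(-4)) + 12·(-4−(65/12))) = ½·(-62/3 + 80 − 113) = -161/6, so the B-coordinate is 1/6.
[ABP] = ½·(8·(33/2−(65/12)) + (-12)·(65/12−(-4)) + (20/3)·(-4−(33/2))) = ½·(266/3 − 113 − 410/3) = -161/2, so the C-coordinate is 1/2.
Check: 1/3 + 1/6 + 1/2 = 1.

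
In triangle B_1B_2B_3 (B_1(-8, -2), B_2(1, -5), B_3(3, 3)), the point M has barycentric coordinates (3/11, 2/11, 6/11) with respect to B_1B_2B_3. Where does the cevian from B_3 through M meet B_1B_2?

Line B_3M meets B_1B_2 where the B_3-coordinate vanishes; zeroing M's B_3-weight and renormalizing leaves B_1, B_2-weights 3/11 : 2/11 → (3/5, 2/5).
So N = (3/5)·B_1 + (2/5)·B_2 = (-22/5, -16/5).

(-22/5, -16/5)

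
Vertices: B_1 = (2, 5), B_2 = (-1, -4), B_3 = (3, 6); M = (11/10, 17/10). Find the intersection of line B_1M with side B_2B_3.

(5/7, 2/7)

Barycentric coordinates of M with respect to B_1B_2B_3: (3/10, 2/5, 3/10).
On side B_2B_3 the B_1-coordinate is zero; dropping M's B_1-weight 3/10 and renormalizing the remaining 2/5 : 3/10 gives weights 4/7, 3/7 on B_2, B_3.
N = (4/7)·(-1, -4) + (3/7)·(3, 6) = (5/7, 2/7).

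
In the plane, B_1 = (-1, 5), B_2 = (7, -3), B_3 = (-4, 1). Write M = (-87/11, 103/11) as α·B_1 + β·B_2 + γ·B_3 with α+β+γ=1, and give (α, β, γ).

(15/11, -8/11, 4/11)

Signed area of the reference triangle: [B_1B_2B_3] = ½·((-1)·(-3−1) + 7·(1−5) + (-4)·(5−(-3))) = ½·(4 − 28 − 32) = -28.
[MB_2B_3] = ½·((-87/11)·(-3−1) + 7·(1−(103/11)) + (-4)·(103/11−(-3))) = ½·(348/11 − 644/11 − 544/11) = -420/11, so the B_1-coordinate is (-420/11)/(-28) = 15/11.
[B_1MB_3] = ½·((-1)·(103/11−1) + (-87/11)·(1−5) + (-4)·(5−(103/11))) = ½·(-92/11 + 348/11 + 192/11) = 224/11, so the B_2-coordinate is -8/11.
[B_1B_2M] = ½·((-1)·(-3−(103/11)) + 7·(103/11−5) + (-87/11)·(5−(-3))) = ½·(136/11 + 336/11 − 696/11) = -112/11, so the B_3-coordinate is 4/11.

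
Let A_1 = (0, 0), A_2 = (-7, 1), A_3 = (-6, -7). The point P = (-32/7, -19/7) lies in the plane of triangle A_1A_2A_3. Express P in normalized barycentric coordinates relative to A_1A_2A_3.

(2/7, 2/7, 3/7)

Signed area of the reference triangle: [A_1A_2A_3] = ½·(0·(1−(-7)) + (-7)·(-7−0) + (-6)·(0−1)) = ½·(0 + 49 + 6) = 55/2.
[PA_2A_3] = ½·((-32/7)·(1−(-7)) + (-7)·(-7−(-19/7)) + (-6)·(-19/7−1)) = ½·(-256/7 + 30 + 156/7) = 55/7, so the A_1-coordinate is (55/7)/(55/2) = 2/7.
[A_1PA_3] = ½·(0·(-19/7−(-7)) + (-32/7)·(-7−0) + (-6)·(0−(-19/7))) = ½·(0 + 32 − 114/7) = 55/7, so the A_2-coordinate is 2/7.
[A_1A_2P] = ½·(0·(1−(-19/7)) + (-7)·(-19/7−0) + (-32/7)·(0−1)) = ½·(0 + 19 + 32/7) = 165/14, so the A_3-coordinate is 3/7.
Check: 2/7 + 2/7 + 3/7 = 1.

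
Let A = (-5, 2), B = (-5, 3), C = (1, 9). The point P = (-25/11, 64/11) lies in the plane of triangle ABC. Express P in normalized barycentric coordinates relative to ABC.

(-1/11, 7/11, 5/11)

Signed area of the reference triangle: [ABC] = ½·((-5)·(3−9) + (-5)·(9−2) + 1·(2−3)) = ½·(30 − 35 − 1) = -3.
[PBC] = ½·((-25/11)·(3−9) + (-5)·(9−(64/11)) + 1·(64/11−3)) = ½·(150/11 − 175/11 + 31/11) = 3/11, so the A-coordinate is (3/11)/(-3) = -1/11.
[APC] = ½·((-5)·(64/11−9) + (-25/11)·(9−2) + 1·(2−(64/11))) = ½·(175/11 − 175/11 − 42/11) = -21/11, so the B-coordinate is 7/11.
[ABP] = ½·((-5)·(3−(64/11)) + (-5)·(64/11−2) + (-25/11)·(2−3)) = ½·(155/11 − 210/11 + 25/11) = -15/11, so the C-coordinate is 5/11.
Check: -1/11 + 7/11 + 5/11 = 1.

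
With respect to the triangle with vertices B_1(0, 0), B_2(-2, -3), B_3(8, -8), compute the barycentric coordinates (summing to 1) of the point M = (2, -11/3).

(1/3, 1/3, 1/3)

Signed area of the reference triangle: [B_1B_2B_3] = ½·(0·(-3−(-8)) + (-2)·(-8−0) + 8·(0−(-3))) = ½·(0 + 16 + 24) = 20.
[MB_2B_3] = ½·(2·(-3−(-8)) + (-2)·(-8−(-11/3)) + 8·(-11/3−(-3))) = ½·(10 + 26/3 − 16/3) = 20/3, so the B_1-coordinate is (20/3)/20 = 1/3.
[B_1MB_3] = ½·(0·(-11/3−(-8)) + 2·(-8−0) + 8·(0−(-11/3))) = ½·(0 − 16 + 88/3) = 20/3, so the B_2-coordinate is 1/3.
[B_1B_2M] = ½·(0·(-3−(-11/3)) + (-2)·(-11/3−0) + 2·(0−(-3))) = ½·(0 + 22/3 + 6) = 20/3, so the B_3-coordinate is 1/3.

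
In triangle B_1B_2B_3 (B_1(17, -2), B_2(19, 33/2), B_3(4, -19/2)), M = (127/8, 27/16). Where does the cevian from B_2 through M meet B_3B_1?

Barycentric coordinates of M with respect to B_1B_2B_3: (5/8, 1/4, 1/8).
On side B_3B_1 the B_2-coordinate is zero; dropping M's B_2-weight 1/4 and renormalizing the remaining 1/8 : 5/8 gives weights 1/6, 5/6 on B_3, B_1.
N = (1/6)·(4, -19/2) + (5/6)·(17, -2) = (89/6, -13/4).

(89/6, -13/4)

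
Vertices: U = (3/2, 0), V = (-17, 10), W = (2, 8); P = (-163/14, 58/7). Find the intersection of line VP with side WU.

Barycentric coordinates of P with respect to UVW: (1/7, 5/7, 1/7).
On side WU the V-coordinate is zero; dropping P's V-weight 5/7 and renormalizing the remaining 1/7 : 1/7 gives weights 1/2, 1/2 on W, U.
Q = (1/2)·(2, 8) + (1/2)·(3/2, 0) = (7/4, 4).

(7/4, 4)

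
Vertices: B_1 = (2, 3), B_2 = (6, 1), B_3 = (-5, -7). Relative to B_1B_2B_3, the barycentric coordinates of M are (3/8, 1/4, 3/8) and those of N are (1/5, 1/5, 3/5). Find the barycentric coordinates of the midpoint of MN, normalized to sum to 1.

(23/80, 9/40, 39/80)

Since both coordinate triples sum to 1, the midpoint's barycentrics are the componentwise average.
(3/8+1/5)/2 = 23/80; similarly 9/40 and 39/80.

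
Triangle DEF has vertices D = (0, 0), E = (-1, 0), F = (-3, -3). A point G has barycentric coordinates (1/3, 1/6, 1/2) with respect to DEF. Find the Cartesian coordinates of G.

G = (1/3)·D + (1/6)·E + (1/2)·F.
x-coordinate: (1/3)·0 + (1/6)·(-1) + (1/2)·(-3) = -5/3.
y-coordinate: (1/3)·0 + (1/6)·0 + (1/2)·(-3) = -3/2.

(-5/3, -3/2)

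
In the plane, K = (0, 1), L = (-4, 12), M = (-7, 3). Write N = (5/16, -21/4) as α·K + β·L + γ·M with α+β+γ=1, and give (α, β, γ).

(21/16, -5/8, 5/16)

Signed area of the reference triangle: [KLM] = ½·(0·(12−3) + (-4)·(3−1) + (-7)·(1−12)) = ½·(0 − 8 + 77) = 69/2.
[NLM] = ½·((5/16)·(12−3) + (-4)·(3−(-21/4)) + (-7)·(-21/4−12)) = ½·(45/16 − 33 + 483/4) = 1449/32, so the K-coordinate is (1449/32)/(69/2) = 21/16.
[KNM] = ½·(0·(-21/4−3) + (5/16)·(3−1) + (-7)·(1−(-21/4))) = ½·(0 + 5/8 − 175/4) = -345/16, so the L-coordinate is -5/8.
[KLN] = ½·(0·(12−(-21/4)) + (-4)·(-21/4−1) + (5/16)·(1−12)) = ½·(0 + 25 − 55/16) = 345/32, so the M-coordinate is 5/16.
Check: 21/16 − 5/8 + 5/16 = 1.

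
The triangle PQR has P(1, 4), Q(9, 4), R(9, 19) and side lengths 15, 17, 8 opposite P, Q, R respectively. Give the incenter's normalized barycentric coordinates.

(3/8, 17/40, 1/5)

The incenter has barycentric coordinates proportional to the opposite side lengths: (15 : 17 : 8).
Normalizing by 15+17+8 = 40 gives (3/8, 17/40, 1/5).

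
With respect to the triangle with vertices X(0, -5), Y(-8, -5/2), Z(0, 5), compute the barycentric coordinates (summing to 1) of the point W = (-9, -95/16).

Signed area of the reference triangle: [XYZ] = ½·(0·(-5/2−5) + (-8)·(5−(-5)) + 0·(-5−(-5/2))) = ½·(0 − 80 + 0) = -40.
[WYZ] = ½·((-9)·(-5/2−5) + (-8)·(5−(-95/16)) + 0·(-95/16−(-5/2))) = ½·(135/2 − 175/2 + 0) = -10, so the X-coordinate is (-10)/(-40) = 1/4.
[XWZ] = ½·(0·(-95/16−5) + (-9)·(5−(-5)) + 0·(-5−(-95/16))) = ½·(0 − 90 + 0) = -45, so the Y-coordinate is 9/8.
[XYW] = ½·(0·(-5/2−(-95/16)) + (-8)·(-95/16−(-5)) + (-9)·(-5−(-5/2))) = ½·(0 + 15/2 + 45/2) = 15, so the Z-coordinate is -3/8.
Check: 1/4 + 9/8 − 3/8 = 1.

(1/4, 9/8, -3/8)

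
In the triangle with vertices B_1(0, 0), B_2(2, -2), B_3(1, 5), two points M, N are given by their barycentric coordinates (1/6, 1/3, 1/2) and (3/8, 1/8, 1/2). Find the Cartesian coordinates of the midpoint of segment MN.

(23/24, 49/24)

Barycentric coordinates of the midpoint are the average: (13/48, 11/48, 1/2).
Converting: (13/48)·B_1 + (11/48)·B_2 + (1/2)·B_3 = (23/24, 49/24).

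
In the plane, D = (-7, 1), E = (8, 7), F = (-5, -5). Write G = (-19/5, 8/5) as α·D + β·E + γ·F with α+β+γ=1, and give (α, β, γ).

Signed area of the reference triangle: [DEF] = ½·((-7)·(7−(-5)) + 8·(-5−1) + (-5)·(1−7)) = ½·(-84 − 48 + 30) = -51.
[GEF] = ½·((-19/5)·(7−(-5)) + 8·(-5−(8/5)) + (-5)·(8/5−7)) = ½·(-228/5 − 264/5 + 27) = -357/10, so the D-coordinate is (-357/10)/(-51) = 7/10.
[DGF] = ½·((-7)·(8/5−(-5)) + (-19/5)·(-5−1) + (-5)·(1−(8/5))) = ½·(-231/5 + 114/5 + 3) = -51/5, so the E-coordinate is 1/5.
[DEG] = ½·((-7)·(7−(8/5)) + 8·(8/5−1) + (-19/5)·(1−7)) = ½·(-189/5 + 24/5 + 114/5) = -51/10, so the F-coordinate is 1/10.
Check: 7/10 + 1/5 + 1/10 = 1.

(7/10, 1/5, 1/10)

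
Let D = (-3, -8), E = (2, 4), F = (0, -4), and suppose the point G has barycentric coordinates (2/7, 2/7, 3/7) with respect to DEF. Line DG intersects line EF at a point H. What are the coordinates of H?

(4/5, -4/5)

Line DG meets EF where the D-coordinate vanishes; zeroing G's D-weight and renormalizing leaves E, F-weights 2/7 : 3/7 → (2/5, 3/5).
So H = (2/5)·E + (3/5)·F = (4/5, -4/5).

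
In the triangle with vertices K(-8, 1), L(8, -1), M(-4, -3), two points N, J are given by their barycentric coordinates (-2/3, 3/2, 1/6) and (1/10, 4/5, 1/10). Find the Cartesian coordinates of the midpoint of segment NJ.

(164/15, -11/6)

Barycentric coordinates of the midpoint are the average: (-17/60, 23/20, 2/15).
Converting: (-17/60)·K + (23/20)·L + (2/15)·M = (164/15, -11/6).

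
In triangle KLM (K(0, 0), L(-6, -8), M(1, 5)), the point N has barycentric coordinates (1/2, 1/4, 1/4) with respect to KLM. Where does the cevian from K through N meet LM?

(-5/2, -3/2)

Line KN meets LM where the K-coordinate vanishes; zeroing N's K-weight and renormalizing leaves L, M-weights 1/4 : 1/4 → (1/2, 1/2).
So J = (1/2)·L + (1/2)·M = (-5/2, -3/2).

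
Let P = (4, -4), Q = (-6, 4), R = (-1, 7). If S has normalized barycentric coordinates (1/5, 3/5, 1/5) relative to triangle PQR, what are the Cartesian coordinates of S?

S = (1/5)·P + (3/5)·Q + (1/5)·R.
x-coordinate: (1/5)·4 + (3/5)·(-6) + (1/5)·(-1) = -3.
y-coordinate: (1/5)·(-4) + (3/5)·4 + (1/5)·7 = 3.

(-3, 3)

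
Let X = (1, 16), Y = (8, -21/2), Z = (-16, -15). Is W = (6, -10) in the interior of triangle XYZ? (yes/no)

yes

Barycentric coordinates of W: (14/445, 398/445, 33/445).
The three coordinates are positive, positive, positive; a point is interior exactly when all three are positive.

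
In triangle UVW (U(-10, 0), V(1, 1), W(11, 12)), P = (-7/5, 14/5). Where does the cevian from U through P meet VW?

Barycentric coordinates of P with respect to UVW: (2/5, 2/5, 1/5).
On side VW the U-coordinate is zero; dropping P's U-weight 2/5 and renormalizing the remaining 2/5 : 1/5 gives weights 2/3, 1/3 on V, W.
Q = (2/3)·(1, 1) + (1/3)·(11, 12) = (13/3, 14/3).

(13/3, 14/3)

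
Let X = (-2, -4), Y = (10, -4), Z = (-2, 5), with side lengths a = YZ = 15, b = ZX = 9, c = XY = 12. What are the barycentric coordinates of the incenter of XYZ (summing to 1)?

The incenter has barycentric coordinates proportional to the opposite side lengths: (15 : 9 : 12).
Normalizing by 15+9+12 = 36 gives (5/12, 1/4, 1/3).

(5/12, 1/4, 1/3)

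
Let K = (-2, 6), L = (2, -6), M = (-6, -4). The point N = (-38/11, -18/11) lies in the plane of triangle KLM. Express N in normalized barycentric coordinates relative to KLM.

Signed area of the reference triangle: [KLM] = ½·((-2)·(-6−(-4)) + 2·(-4−6) + (-6)·(6−(-6))) = ½·(4 − 20 − 72) = -44.
[NLM] = ½·((-38/11)·(-6−(-4)) + 2·(-4−(-18/11)) + (-6)·(-18/11−(-6))) = ½·(76/11 − 52/11 − 288/11) = -12, so the K-coordinate is (-12)/(-44) = 3/11.
[KNM] = ½·((-2)·(-18/11−(-4)) + (-38/11)·(-4−6) + (-6)·(6−(-18/11))) = ½·(-52/11 + 380/11 − 504/11) = -8, so the L-coordinate is 2/11.
[KLN] = ½·((-2)·(-6−(-18/11)) + 2·(-18/11−6) + (-38/11)·(6−(-6))) = ½·(96/11 − 168/11 − 456/11) = -24, so the M-coordinate is 6/11.

(3/11, 2/11, 6/11)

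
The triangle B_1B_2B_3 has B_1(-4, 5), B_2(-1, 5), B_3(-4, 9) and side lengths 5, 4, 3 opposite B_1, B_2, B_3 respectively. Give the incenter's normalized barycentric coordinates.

The incenter has barycentric coordinates proportional to the opposite side lengths: (5 : 4 : 3).
Normalizing by 5+4+3 = 12 gives (5/12, 1/3, 1/4).

(5/12, 1/3, 1/4)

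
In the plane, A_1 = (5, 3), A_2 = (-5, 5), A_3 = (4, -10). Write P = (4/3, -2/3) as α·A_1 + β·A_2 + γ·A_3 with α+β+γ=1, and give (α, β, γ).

(1/3, 1/3, 1/3)

Signed area of the reference triangle: [A_1A_2A_3] = ½·(5·(5−(-10)) + (-5)·(-10−3) + 4·(3−5)) = ½·(75 + 65 − 8) = 66.
[PA_2A_3] = ½·((4/3)·(5−(-10)) + (-5)·(-10−(-2/3)) + 4·(-2/3−5)) = ½·(20 + 140/3 − 68/3) = 22, so the A_1-coordinate is 22/66 = 1/3.
[A_1PA_3] = ½·(5·(-2/3−(-10)) + (4/3)·(-10−3) + 4·(3−(-2/3))) = ½·(140/3 − 52/3 + 44/3) = 22, so the A_2-coordinate is 1/3.
[A_1A_2P] = ½·(5·(5−(-2/3)) + (-5)·(-2/3−3) + (4/3)·(3−5)) = ½·(85/3 + 55/3 − 8/3) = 22, so the A_3-coordinate is 1/3.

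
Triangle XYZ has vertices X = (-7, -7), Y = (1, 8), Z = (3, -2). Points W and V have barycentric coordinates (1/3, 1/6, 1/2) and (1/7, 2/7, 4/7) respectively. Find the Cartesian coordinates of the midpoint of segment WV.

(1/6, -13/14)

Barycentric coordinates of the midpoint are the average: (5/21, 19/84, 15/28).
Converting: (5/21)·X + (19/84)·Y + (15/28)·Z = (1/6, -13/14).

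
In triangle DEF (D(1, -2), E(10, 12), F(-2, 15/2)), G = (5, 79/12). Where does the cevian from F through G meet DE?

Barycentric coordinates of G with respect to DEF: (1/3, 1/2, 1/6).
On side DE the F-coordinate is zero; dropping G's F-weight 1/6 and renormalizing the remaining 1/3 : 1/2 gives weights 2/5, 3/5 on D, E.
H = (2/5)·(1, -2) + (3/5)·(10, 12) = (32/5, 32/5).

(32/5, 32/5)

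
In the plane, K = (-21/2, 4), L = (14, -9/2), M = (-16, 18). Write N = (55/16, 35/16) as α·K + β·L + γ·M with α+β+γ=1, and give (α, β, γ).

Signed area of the reference triangle: [KLM] = ½·((-21/2)·(-9/2−18) + 14·(18−4) + (-16)·(4−(-9/2))) = ½·(945/4 + 196 − 136) = 1185/8.
[NLM] = ½·((55/16)·(-9/2−18) + 14·(18−(35/16)) + (-16)·(35/16−(-9/2))) = ½·(-2475/32 + 1771/8 − 107) = 1185/64, so the K-coordinate is (1185/64)/(1185/8) = 1/8.
[KNM] = ½·((-21/2)·(35/16−18) + (55/16)·(18−4) + (-16)·(4−(35/16))) = ½·(5313/32 + 385/8 − 29) = 5925/64, so the L-coordinate is 5/8.
[KLN] = ½·((-21/2)·(-9/2−(35/16)) + 14·(35/16−4) + (55/16)·(4−(-9/2))) = ½·(2247/32 − 203/8 + 935/32) = 1185/32, so the M-coordinate is 1/4.

(1/8, 5/8, 1/4)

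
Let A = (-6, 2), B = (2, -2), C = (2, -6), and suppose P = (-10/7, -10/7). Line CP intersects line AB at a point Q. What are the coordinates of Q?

(-14/5, 2/5)

Barycentric coordinates of P with respect to ABC: (3/7, 2/7, 2/7).
On side AB the C-coordinate is zero; dropping P's C-weight 2/7 and renormalizing the remaining 3/7 : 2/7 gives weights 3/5, 2/5 on A, B.
Q = (3/5)·(-6, 2) + (2/5)·(2, -2) = (-14/5, 2/5).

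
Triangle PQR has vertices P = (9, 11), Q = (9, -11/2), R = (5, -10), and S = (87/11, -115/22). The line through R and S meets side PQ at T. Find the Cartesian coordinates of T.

Barycentric coordinates of S with respect to PQR: (1/11, 7/11, 3/11).
On side PQ the R-coordinate is zero; dropping S's R-weight 3/11 and renormalizing the remaining 1/11 : 7/11 gives weights 1/8, 7/8 on P, Q.
T = (1/8)·(9, 11) + (7/8)·(9, -11/2) = (9, -55/16).

(9, -55/16)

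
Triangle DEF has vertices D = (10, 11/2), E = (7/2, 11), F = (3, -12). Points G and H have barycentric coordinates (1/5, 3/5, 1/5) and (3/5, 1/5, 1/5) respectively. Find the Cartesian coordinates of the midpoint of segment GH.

Barycentric coordinates of the midpoint are the average: (2/5, 2/5, 1/5).
Converting: (2/5)·D + (2/5)·E + (1/5)·F = (6, 21/5).

(6, 21/5)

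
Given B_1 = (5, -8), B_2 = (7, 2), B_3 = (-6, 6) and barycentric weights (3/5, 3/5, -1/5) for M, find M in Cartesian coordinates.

(42/5, -24/5)

M = (3/5)·B_1 + (3/5)·B_2 + (-1/5)·B_3.
x-coordinate: (3/5)·5 + (3/5)·7 + (-1/5)·(-6) = 42/5.
y-coordinate: (3/5)·(-8) + (3/5)·2 + (-1/5)·6 = -24/5.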